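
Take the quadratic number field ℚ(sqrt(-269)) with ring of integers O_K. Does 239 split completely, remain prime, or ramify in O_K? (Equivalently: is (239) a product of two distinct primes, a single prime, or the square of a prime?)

Since -269 ≢ 1 mod 4, the ring of integers is ℤ[√-269] with discriminant 4·(-269) = -1076.
disc(K) = -1076 is not divisible by 239; 239 is unramified.
Euler's criterion: (-269)^119 mod 239 = 238. Thus (-269|239) = -1.
(-269/239) = -1, so 239 is inert.

inert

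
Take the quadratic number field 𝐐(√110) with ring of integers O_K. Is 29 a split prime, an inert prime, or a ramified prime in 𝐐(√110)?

splits completely

d = 110 ≡ 2 (mod 4), so O_K = ℤ[√110] and disc(K) = 4d = 440.
disc(K) = 440 is not divisible by 29; 29 is unramified.
Euler's criterion: 110^14 mod 29 = 1. Thus (110|29) = 1.
(110/29) = 1, so 29 splits.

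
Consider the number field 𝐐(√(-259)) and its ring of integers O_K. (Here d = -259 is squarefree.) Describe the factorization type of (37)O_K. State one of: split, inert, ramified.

d = -259 ≡ 1 (mod 4), so O_K = ℤ[(1+√-259)/2] and disc(K) = d = -259.
disc(K) = -259 = 37·(-7), so p = 37 is ramified.

ramifies in O_K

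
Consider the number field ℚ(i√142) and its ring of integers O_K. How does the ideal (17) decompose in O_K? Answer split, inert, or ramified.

inert

Since -142 ≢ 1 mod 4, the ring of integers is ℤ[√-142] with discriminant 4·(-142) = -568.
Since gcd(17, -568) = 1 the prime 17 does not ramify.
Euler's criterion: (-142)^8 mod 17 = 16. Thus (-142|17) = -1.
(-142/17) = -1, so 17 is inert.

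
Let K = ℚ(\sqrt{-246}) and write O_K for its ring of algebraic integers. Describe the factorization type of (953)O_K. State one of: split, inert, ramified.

-246 mod 4 = 2, hence disc K = 4·(-246) = -984 and O_K = ℤ[√-246].
disc(K) = -984 is not divisible by 953; 953 is unramified.
Compute (-246/953) via Euler: 707^((953-1)/2) mod 953 = 952, so (-246/953) = -1.
(-246/953) = -1, so 953 is inert.

inert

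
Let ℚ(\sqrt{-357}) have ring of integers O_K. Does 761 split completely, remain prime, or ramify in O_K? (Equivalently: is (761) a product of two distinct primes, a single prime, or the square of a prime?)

Since -357 ≢ 1 mod 4, the ring of integers is ℤ[√-357] with discriminant 4·(-357) = -1428.
disc(K) = -1428 is not divisible by 761; 761 is unramified.
Euler's criterion: (-357)^380 mod 761 = 1. Thus (-357|761) = 1.
Legendre symbol 1 ⇒ 761 is split.

split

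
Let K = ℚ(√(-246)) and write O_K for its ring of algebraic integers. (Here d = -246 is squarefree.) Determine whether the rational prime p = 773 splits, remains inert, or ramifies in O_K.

773 remains inert

-246 mod 4 = 2, hence disc K = 4·(-246) = -984 and O_K = ℤ[√-246].
Since gcd(773, -984) = 1 the prime 773 does not ramify.
Legendre symbol by Euler's criterion: (-246/773) ≡ (-246)^386 ≡ 772 (mod 773), i.e. (-246/773) = -1.
d is a non-residue mod p, hence 773 remains inert in O_K.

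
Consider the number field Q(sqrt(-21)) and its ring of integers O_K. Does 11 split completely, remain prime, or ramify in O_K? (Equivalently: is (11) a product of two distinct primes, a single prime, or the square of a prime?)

-21 mod 4 = 3, hence disc K = 4·(-21) = -84 and O_K = ℤ[√-21].
11 ∤ -84, so 11 is unramified.
Legendre symbol by Euler's criterion: (-21/11) ≡ (-21)^5 ≡ 1 (mod 11), i.e. (-21/11) = 1.
Legendre symbol 1 ⇒ 11 is split.

p splits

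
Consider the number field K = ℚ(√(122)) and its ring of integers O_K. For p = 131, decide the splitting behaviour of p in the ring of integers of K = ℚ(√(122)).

Since 122 ≢ 1 mod 4, the ring of integers is ℤ[√122] with discriminant 4·122 = 488.
disc(K) = 488 is not divisible by 131; 131 is unramified.
Compute (122/131) via Euler: 122^((131-1)/2) mod 131 = 130, so (122/131) = -1.
(122/131) = -1, so 131 is inert.

p is inert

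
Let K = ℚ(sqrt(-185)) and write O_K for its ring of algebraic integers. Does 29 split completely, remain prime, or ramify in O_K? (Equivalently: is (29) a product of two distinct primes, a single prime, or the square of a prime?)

p is inert

Since -185 ≢ 1 mod 4, the ring of integers is ℤ[√-185] with discriminant 4·(-185) = -740.
disc(K) = -740 is not divisible by 29; 29 is unramified.
Legendre symbol by Euler's criterion: (-185/29) ≡ (-185)^14 ≡ 28 (mod 29), i.e. (-185/29) = -1.
(-185/29) = -1, so 29 is inert.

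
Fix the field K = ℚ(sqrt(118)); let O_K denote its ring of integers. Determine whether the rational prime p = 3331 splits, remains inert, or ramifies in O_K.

splits completely

118 mod 4 = 2, hence disc K = 4·118 = 472 and O_K = ℤ[√118].
disc(K) = 472 is not divisible by 3331; 3331 is unramified.
(118/3331) = 118^1665 mod 3331 = 1, giving Legendre symbol 1.
d is a quadratic residue mod p, hence 3331 splits in O_K.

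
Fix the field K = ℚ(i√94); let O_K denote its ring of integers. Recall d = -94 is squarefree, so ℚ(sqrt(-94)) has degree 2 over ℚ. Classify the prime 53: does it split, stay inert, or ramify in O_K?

remains prime (inert)

-94 mod 4 = 2, hence disc K = 4·(-94) = -376 and O_K = ℤ[√-94].
53 ∤ -376, so 53 is unramified.
(-94/53) = 12^26 mod 53 = 52, giving Legendre symbol -1.
d is a non-residue mod p, hence 53 remains inert in O_K.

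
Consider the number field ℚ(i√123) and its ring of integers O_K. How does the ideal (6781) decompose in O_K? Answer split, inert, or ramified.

split — (6781) = 𝔭₁𝔭₂ with 𝔭₁ ≠ 𝔭₂

-123 mod 4 = 1, hence disc K = -123 and O_K = ℤ[(1+√-123)/2].
6781 ∤ -123, so 6781 is unramified.
Compute (-123/6781) via Euler: 6658^((6781-1)/2) mod 6781 = 1, so (-123/6781) = 1.
d is a quadratic residue mod p, hence 6781 splits in O_K.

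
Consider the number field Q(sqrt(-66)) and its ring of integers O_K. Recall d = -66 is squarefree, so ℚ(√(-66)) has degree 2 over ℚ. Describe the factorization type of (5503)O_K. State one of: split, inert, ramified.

-66 mod 4 = 2, hence disc K = 4·(-66) = -264 and O_K = ℤ[√-66].
5503 ∤ -264, so 5503 is unramified.
Compute (-66/5503) via Euler: 5437^((5503-1)/2) mod 5503 = 5502, so (-66/5503) = -1.
d is a non-residue mod p, hence 5503 remains inert in O_K.

inert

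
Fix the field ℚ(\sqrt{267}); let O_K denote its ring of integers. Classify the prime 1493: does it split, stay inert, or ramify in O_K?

Since 267 ≢ 1 mod 4, the ring of integers is ℤ[√267] with discriminant 4·267 = 1068.
disc(K) = 1068 is not divisible by 1493; 1493 is unramified.
Compute (267/1493) via Euler: 267^((1493-1)/2) mod 1493 = 1492, so (267/1493) = -1.
Legendre symbol -1 ⇒ 1493 is inert.

remains prime (inert)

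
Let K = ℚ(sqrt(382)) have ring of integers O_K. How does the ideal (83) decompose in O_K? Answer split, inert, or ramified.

remains prime (inert)

382 mod 4 = 2, hence disc K = 4·382 = 1528 and O_K = ℤ[√382].
83 ∤ 1528, so 83 is unramified.
Legendre symbol by Euler's criterion: (382/83) ≡ 382^41 ≡ 82 (mod 83), i.e. (382/83) = -1.
(382/83) = -1, so 83 is inert.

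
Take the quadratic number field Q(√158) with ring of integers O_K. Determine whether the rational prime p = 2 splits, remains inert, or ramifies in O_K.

2 is ramified

d = 158 ≡ 2 (mod 4), so O_K = ℤ[√158] and disc(K) = 4d = 632.
2 divides disc(K) = 632, so 2 ramifies.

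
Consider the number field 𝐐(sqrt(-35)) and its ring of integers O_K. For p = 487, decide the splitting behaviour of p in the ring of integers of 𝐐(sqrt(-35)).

d = -35 ≡ 1 (mod 4), so O_K = ℤ[(1+√-35)/2] and disc(K) = d = -35.
disc(K) = -35 is not divisible by 487; 487 is unramified.
Legendre symbol by Euler's criterion: (-35/487) ≡ (-35)^243 ≡ 486 (mod 487), i.e. (-35/487) = -1.
(-35/487) = -1, so 487 is inert.

inert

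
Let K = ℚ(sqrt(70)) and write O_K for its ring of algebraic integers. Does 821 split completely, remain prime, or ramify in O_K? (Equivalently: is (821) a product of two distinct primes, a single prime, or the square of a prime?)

821 remains inert

Since 70 ≢ 1 mod 4, the ring of integers is ℤ[√70] with discriminant 4·70 = 280.
disc(K) = 280 is not divisible by 821; 821 is unramified.
Euler's criterion: 70^410 mod 821 = 820. Thus (70|821) = -1.
(70/821) = -1, so 821 is inert.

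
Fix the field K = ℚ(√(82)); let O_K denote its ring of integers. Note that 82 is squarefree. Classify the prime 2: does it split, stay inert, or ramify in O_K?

Since 82 ≢ 1 mod 4, the ring of integers is ℤ[√82] with discriminant 4·82 = 328.
Ramification test: 2 | 328. The prime 2 ramifies in K.

ramified — (2) = 𝔭²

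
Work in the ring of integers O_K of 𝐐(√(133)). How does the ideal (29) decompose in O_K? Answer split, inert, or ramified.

inert — (29) stays prime in O_K

d = 133 ≡ 1 (mod 4), so O_K = ℤ[(1+√133)/2] and disc(K) = d = 133.
29 ∤ 133, so 29 is unramified.
Compute (133/29) via Euler: 17^((29-1)/2) mod 29 = 28, so (133/29) = -1.
Legendre symbol -1 ⇒ 29 is inert.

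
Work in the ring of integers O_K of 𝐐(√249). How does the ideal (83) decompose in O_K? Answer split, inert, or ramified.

Since 249 ≡ 1 mod 4, the ring of integers is ℤ[(1+√249)/2] with discriminant 249.
Ramification test: 83 | 249. The prime 83 ramifies in K.

ramified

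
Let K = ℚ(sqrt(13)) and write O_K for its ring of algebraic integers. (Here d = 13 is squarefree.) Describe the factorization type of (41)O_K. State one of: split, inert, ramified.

d = 13 ≡ 1 (mod 4), so O_K = ℤ[(1+√13)/2] and disc(K) = d = 13.
Since gcd(41, 13) = 1 the prime 41 does not ramify.
Euler's criterion: 13^20 mod 41 = 40. Thus (13|41) = -1.
Legendre symbol -1 ⇒ 41 is inert.

41 remains inert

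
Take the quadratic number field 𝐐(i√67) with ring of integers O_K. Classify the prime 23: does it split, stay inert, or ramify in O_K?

-67 mod 4 = 1, hence disc K = -67 and O_K = ℤ[(1+√-67)/2].
23 ∤ -67, so 23 is unramified.
Euler's criterion: (-67)^11 mod 23 = 1. Thus (-67|23) = 1.
d is a quadratic residue mod p, hence 23 splits in O_K.

split — (23) = 𝔭₁𝔭₂ with 𝔭₁ ≠ 𝔭₂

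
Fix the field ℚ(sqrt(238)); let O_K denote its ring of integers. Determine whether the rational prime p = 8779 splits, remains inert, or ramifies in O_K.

inert

Since 238 ≢ 1 mod 4, the ring of integers is ℤ[√238] with discriminant 4·238 = 952.
8779 ∤ 952, so 8779 is unramified.
Euler's criterion: 238^4389 mod 8779 = 8778. Thus (238|8779) = -1.
Legendre symbol -1 ⇒ 8779 is inert.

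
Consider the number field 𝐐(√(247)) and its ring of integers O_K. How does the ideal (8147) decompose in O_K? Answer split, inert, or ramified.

d = 247 ≡ 3 (mod 4), so O_K = ℤ[√247] and disc(K) = 4d = 988.
disc(K) = 988 is not divisible by 8147; 8147 is unramified.
Euler's criterion: 247^4073 mod 8147 = 1. Thus (247|8147) = 1.
d is a quadratic residue mod p, hence 8147 splits in O_K.

split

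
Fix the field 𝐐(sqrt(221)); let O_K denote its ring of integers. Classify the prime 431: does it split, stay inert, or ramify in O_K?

p splits

221 mod 4 = 1, hence disc K = 221 and O_K = ℤ[(1+√221)/2].
disc(K) = 221 is not divisible by 431; 431 is unramified.
Compute (221/431) via Euler: 221^((431-1)/2) mod 431 = 1, so (221/431) = 1.
(221/431) = 1, so 431 splits.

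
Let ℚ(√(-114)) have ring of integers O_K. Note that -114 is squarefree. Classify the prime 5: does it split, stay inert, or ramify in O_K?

5 splits in O_K

Since -114 ≢ 1 mod 4, the ring of integers is ℤ[√-114] with discriminant 4·(-114) = -456.
disc(K) = -456 is not divisible by 5; 5 is unramified.
Euler's criterion: (-114)^2 mod 5 = 1. Thus (-114|5) = 1.
d is a quadratic residue mod p, hence 5 splits in O_K.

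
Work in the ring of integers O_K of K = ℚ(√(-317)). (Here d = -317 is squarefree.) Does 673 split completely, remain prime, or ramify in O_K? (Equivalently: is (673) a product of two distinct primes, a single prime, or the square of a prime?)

d = -317 ≡ 3 (mod 4), so O_K = ℤ[√-317] and disc(K) = 4d = -1268.
673 ∤ -1268, so 673 is unramified.
Legendre symbol by Euler's criterion: (-317/673) ≡ (-317)^336 ≡ 1 (mod 673), i.e. (-317/673) = 1.
d is a quadratic residue mod p, hence 673 splits in O_K.

p splits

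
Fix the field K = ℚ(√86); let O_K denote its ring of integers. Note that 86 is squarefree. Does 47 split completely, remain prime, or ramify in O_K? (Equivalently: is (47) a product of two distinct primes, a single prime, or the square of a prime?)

Since 86 ≢ 1 mod 4, the ring of integers is ℤ[√86] with discriminant 4·86 = 344.
disc(K) = 344 is not divisible by 47; 47 is unramified.
(86/47) = 39^23 mod 47 = 46, giving Legendre symbol -1.
(86/47) = -1, so 47 is inert.

remains prime (inert)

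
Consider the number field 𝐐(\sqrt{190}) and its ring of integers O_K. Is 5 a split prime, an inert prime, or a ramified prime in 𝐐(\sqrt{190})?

190 mod 4 = 2, hence disc K = 4·190 = 760 and O_K = ℤ[√190].
5 divides disc(K) = 760, so 5 ramifies.

p ramifies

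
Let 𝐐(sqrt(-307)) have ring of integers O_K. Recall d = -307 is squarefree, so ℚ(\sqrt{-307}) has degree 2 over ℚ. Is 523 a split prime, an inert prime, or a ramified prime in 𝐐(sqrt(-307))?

split — (523) = 𝔭₁𝔭₂ with 𝔭₁ ≠ 𝔭₂

-307 mod 4 = 1, hence disc K = -307 and O_K = ℤ[(1+√-307)/2].
Since gcd(523, -307) = 1 the prime 523 does not ramify.
Euler's criterion: (-307)^261 mod 523 = 1. Thus (-307|523) = 1.
d is a quadratic residue mod p, hence 523 splits in O_K.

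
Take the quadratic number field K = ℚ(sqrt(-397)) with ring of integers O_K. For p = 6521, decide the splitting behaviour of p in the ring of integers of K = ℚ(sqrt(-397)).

Since -397 ≢ 1 mod 4, the ring of integers is ℤ[√-397] with discriminant 4·(-397) = -1588.
Since gcd(6521, -1588) = 1 the prime 6521 does not ramify.
Compute (-397/6521) via Euler: 6124^((6521-1)/2) mod 6521 = 1, so (-397/6521) = 1.
Legendre symbol 1 ⇒ 6521 is split.

p splits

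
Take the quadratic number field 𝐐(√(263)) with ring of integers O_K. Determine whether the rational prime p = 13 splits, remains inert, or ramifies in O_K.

263 mod 4 = 3, hence disc K = 4·263 = 1052 and O_K = ℤ[√263].
13 ∤ 1052, so 13 is unramified.
Legendre symbol by Euler's criterion: (263/13) ≡ 263^6 ≡ 1 (mod 13), i.e. (263/13) = 1.
(263/13) = 1, so 13 splits.

13 splits in O_K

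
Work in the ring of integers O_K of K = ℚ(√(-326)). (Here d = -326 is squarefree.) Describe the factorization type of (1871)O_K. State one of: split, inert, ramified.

Since -326 ≢ 1 mod 4, the ring of integers is ℤ[√-326] with discriminant 4·(-326) = -1304.
1871 ∤ -1304, so 1871 is unramified.
(-326/1871) = 1545^935 mod 1871 = 1870, giving Legendre symbol -1.
Legendre symbol -1 ⇒ 1871 is inert.

inert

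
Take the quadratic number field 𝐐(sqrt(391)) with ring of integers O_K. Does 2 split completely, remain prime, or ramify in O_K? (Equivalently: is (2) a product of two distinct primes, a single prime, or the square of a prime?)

d = 391 ≡ 3 (mod 4), so O_K = ℤ[√391] and disc(K) = 4d = 1564.
2 divides disc(K) = 1564, so 2 ramifies.

ramified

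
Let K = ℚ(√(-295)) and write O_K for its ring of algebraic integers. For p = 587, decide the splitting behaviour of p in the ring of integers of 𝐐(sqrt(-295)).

Since -295 ≡ 1 mod 4, the ring of integers is ℤ[(1+√-295)/2] with discriminant -295.
587 ∤ -295, so 587 is unramified.
Euler's criterion: (-295)^293 mod 587 = 1. Thus (-295|587) = 1.
d is a quadratic residue mod p, hence 587 splits in O_K.

587 splits in O_K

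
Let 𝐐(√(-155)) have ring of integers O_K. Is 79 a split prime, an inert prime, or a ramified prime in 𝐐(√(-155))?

-155 mod 4 = 1, hence disc K = -155 and O_K = ℤ[(1+√-155)/2].
disc(K) = -155 is not divisible by 79; 79 is unramified.
Euler's criterion: (-155)^39 mod 79 = 78. Thus (-155|79) = -1.
Legendre symbol -1 ⇒ 79 is inert.

p is inert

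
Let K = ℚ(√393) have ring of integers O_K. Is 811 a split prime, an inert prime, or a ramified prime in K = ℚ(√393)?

811 splits in O_K

d = 393 ≡ 1 (mod 4), so O_K = ℤ[(1+√393)/2] and disc(K) = d = 393.
Since gcd(811, 393) = 1 the prime 811 does not ramify.
(393/811) = 393^405 mod 811 = 1, giving Legendre symbol 1.
(393/811) = 1, so 811 splits.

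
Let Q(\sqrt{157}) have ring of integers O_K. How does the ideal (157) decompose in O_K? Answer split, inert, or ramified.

Since 157 ≡ 1 mod 4, the ring of integers is ℤ[(1+√157)/2] with discriminant 157.
157 divides disc(K) = 157, so 157 ramifies.

ramifies in O_K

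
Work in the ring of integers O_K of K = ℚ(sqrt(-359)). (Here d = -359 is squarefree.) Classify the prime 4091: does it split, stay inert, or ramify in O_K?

remains prime (inert)

d = -359 ≡ 1 (mod 4), so O_K = ℤ[(1+√-359)/2] and disc(K) = d = -359.
4091 ∤ -359, so 4091 is unramified.
(-359/4091) = 3732^2045 mod 4091 = 4090, giving Legendre symbol -1.
d is a non-residue mod p, hence 4091 remains inert in O_K.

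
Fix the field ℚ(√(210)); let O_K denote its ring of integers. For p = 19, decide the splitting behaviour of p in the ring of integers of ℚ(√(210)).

split

Since 210 ≢ 1 mod 4, the ring of integers is ℤ[√210] with discriminant 4·210 = 840.
Since gcd(19, 840) = 1 the prime 19 does not ramify.
Legendre symbol by Euler's criterion: (210/19) ≡ 210^9 ≡ 1 (mod 19), i.e. (210/19) = 1.
(210/19) = 1, so 19 splits.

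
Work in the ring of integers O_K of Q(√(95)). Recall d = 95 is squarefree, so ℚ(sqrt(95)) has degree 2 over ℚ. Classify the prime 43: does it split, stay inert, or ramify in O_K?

95 mod 4 = 3, hence disc K = 4·95 = 380 and O_K = ℤ[√95].
disc(K) = 380 is not divisible by 43; 43 is unramified.
(95/43) = 9^21 mod 43 = 1, giving Legendre symbol 1.
Legendre symbol 1 ⇒ 43 is split.

p splits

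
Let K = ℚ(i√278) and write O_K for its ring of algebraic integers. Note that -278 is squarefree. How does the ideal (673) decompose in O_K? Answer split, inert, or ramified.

split

-278 mod 4 = 2, hence disc K = 4·(-278) = -1112 and O_K = ℤ[√-278].
673 ∤ -1112, so 673 is unramified.
(-278/673) = 395^336 mod 673 = 1, giving Legendre symbol 1.
Legendre symbol 1 ⇒ 673 is split.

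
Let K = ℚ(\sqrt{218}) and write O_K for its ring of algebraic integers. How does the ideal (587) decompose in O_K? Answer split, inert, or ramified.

split

218 mod 4 = 2, hence disc K = 4·218 = 872 and O_K = ℤ[√218].
Since gcd(587, 872) = 1 the prime 587 does not ramify.
Compute (218/587) via Euler: 218^((587-1)/2) mod 587 = 1, so (218/587) = 1.
Legendre symbol 1 ⇒ 587 is split.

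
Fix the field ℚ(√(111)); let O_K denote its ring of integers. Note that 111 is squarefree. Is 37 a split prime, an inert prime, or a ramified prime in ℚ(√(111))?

ramified

111 mod 4 = 3, hence disc K = 4·111 = 444 and O_K = ℤ[√111].
Ramification test: 37 | 444. The prime 37 ramifies in K.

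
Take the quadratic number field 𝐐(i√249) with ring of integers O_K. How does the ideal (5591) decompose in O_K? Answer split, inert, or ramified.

Since -249 ≢ 1 mod 4, the ring of integers is ℤ[√-249] with discriminant 4·(-249) = -996.
disc(K) = -996 is not divisible by 5591; 5591 is unramified.
Legendre symbol by Euler's criterion: (-249/5591) ≡ (-249)^2795 ≡ 1 (mod 5591), i.e. (-249/5591) = 1.
d is a quadratic residue mod p, hence 5591 splits in O_K.

5591 splits in O_K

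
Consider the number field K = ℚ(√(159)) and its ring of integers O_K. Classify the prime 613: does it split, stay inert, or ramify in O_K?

Since 159 ≢ 1 mod 4, the ring of integers is ℤ[√159] with discriminant 4·159 = 636.
613 ∤ 636, so 613 is unramified.
Euler's criterion: 159^306 mod 613 = 612. Thus (159|613) = -1.
d is a non-residue mod p, hence 613 remains inert in O_K.

613 remains inert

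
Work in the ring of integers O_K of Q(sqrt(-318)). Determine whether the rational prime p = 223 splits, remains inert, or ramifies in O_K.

Since -318 ≢ 1 mod 4, the ring of integers is ℤ[√-318] with discriminant 4·(-318) = -1272.
Since gcd(223, -1272) = 1 the prime 223 does not ramify.
(-318/223) = 128^111 mod 223 = 1, giving Legendre symbol 1.
d is a quadratic residue mod p, hence 223 splits in O_K.

223 splits in O_K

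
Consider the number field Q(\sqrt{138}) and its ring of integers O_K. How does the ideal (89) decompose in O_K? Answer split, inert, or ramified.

split

Since 138 ≢ 1 mod 4, the ring of integers is ℤ[√138] with discriminant 4·138 = 552.
89 ∤ 552, so 89 is unramified.
Euler's criterion: 138^44 mod 89 = 1. Thus (138|89) = 1.
d is a quadratic residue mod p, hence 89 splits in O_K.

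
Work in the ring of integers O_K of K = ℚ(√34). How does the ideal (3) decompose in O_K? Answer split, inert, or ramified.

p splits

34 mod 4 = 2, hence disc K = 4·34 = 136 and O_K = ℤ[√34].
disc(K) = 136 is not divisible by 3; 3 is unramified.
Legendre symbol by Euler's criterion: (34/3) ≡ 34^1 ≡ 1 (mod 3), i.e. (34/3) = 1.
d is a quadratic residue mod p, hence 3 splits in O_K.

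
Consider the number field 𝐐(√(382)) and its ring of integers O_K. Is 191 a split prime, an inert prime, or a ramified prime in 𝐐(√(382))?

Since 382 ≢ 1 mod 4, the ring of integers is ℤ[√382] with discriminant 4·382 = 1528.
disc(K) = 1528 = 191·8, so p = 191 is ramified.

191 is ramified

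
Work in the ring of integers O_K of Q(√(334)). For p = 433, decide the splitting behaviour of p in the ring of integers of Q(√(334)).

d = 334 ≡ 2 (mod 4), so O_K = ℤ[√334] and disc(K) = 4d = 1336.
Since gcd(433, 1336) = 1 the prime 433 does not ramify.
Compute (334/433) via Euler: 334^((433-1)/2) mod 433 = 1, so (334/433) = 1.
(334/433) = 1, so 433 splits.

p splits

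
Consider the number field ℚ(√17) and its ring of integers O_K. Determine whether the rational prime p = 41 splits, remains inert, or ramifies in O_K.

Since 17 ≡ 1 mod 4, the ring of integers is ℤ[(1+√17)/2] with discriminant 17.
disc(K) = 17 is not divisible by 41; 41 is unramified.
(17/41) = 17^20 mod 41 = 40, giving Legendre symbol -1.
Legendre symbol -1 ⇒ 41 is inert.

inert — (41) stays prime in O_K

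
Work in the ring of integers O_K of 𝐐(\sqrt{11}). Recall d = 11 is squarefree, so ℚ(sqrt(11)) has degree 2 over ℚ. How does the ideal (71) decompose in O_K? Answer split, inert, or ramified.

71 remains inert

Since 11 ≢ 1 mod 4, the ring of integers is ℤ[√11] with discriminant 4·11 = 44.
71 ∤ 44, so 71 is unramified.
Euler's criterion: 11^35 mod 71 = 70. Thus (11|71) = -1.
Legendre symbol -1 ⇒ 71 is inert.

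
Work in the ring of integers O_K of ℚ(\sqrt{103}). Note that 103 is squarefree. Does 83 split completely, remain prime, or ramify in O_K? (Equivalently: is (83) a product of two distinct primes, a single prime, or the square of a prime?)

d = 103 ≡ 3 (mod 4), so O_K = ℤ[√103] and disc(K) = 4d = 412.
disc(K) = 412 is not divisible by 83; 83 is unramified.
(103/83) = 20^41 mod 83 = 82, giving Legendre symbol -1.
(103/83) = -1, so 83 is inert.

inert — (83) stays prime in O_K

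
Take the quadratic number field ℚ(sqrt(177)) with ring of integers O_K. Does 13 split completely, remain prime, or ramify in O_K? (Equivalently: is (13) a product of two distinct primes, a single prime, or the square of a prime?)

177 mod 4 = 1, hence disc K = 177 and O_K = ℤ[(1+√177)/2].
13 ∤ 177, so 13 is unramified.
Compute (177/13) via Euler: 8^((13-1)/2) mod 13 = 12, so (177/13) = -1.
(177/13) = -1, so 13 is inert.

inert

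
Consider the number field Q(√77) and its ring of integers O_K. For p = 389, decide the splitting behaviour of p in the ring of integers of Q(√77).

d = 77 ≡ 1 (mod 4), so O_K = ℤ[(1+√77)/2] and disc(K) = d = 77.
389 ∤ 77, so 389 is unramified.
Euler's criterion: 77^194 mod 389 = 1. Thus (77|389) = 1.
d is a quadratic residue mod p, hence 389 splits in O_K.

splits completely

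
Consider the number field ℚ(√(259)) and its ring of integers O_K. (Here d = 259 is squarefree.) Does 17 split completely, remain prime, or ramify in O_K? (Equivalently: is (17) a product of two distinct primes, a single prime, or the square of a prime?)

17 splits in O_K

d = 259 ≡ 3 (mod 4), so O_K = ℤ[√259] and disc(K) = 4d = 1036.
Since gcd(17, 1036) = 1 the prime 17 does not ramify.
Compute (259/17) via Euler: 4^((17-1)/2) mod 17 = 1, so (259/17) = 1.
(259/17) = 1, so 17 splits.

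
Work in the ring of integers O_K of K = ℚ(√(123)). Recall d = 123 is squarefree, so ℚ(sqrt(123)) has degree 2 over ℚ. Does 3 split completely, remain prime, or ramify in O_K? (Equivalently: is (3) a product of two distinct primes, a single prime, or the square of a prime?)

ramifies in O_K

Since 123 ≢ 1 mod 4, the ring of integers is ℤ[√123] with discriminant 4·123 = 492.
3 divides disc(K) = 492, so 3 ramifies.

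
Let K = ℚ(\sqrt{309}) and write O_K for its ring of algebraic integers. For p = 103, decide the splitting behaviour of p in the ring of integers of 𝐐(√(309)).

p ramifies

Since 309 ≡ 1 mod 4, the ring of integers is ℤ[(1+√309)/2] with discriminant 309.
disc(K) = 309 = 103·3, so p = 103 is ramified.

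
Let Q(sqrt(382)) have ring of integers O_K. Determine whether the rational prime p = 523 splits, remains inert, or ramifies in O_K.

p is inert

Since 382 ≢ 1 mod 4, the ring of integers is ℤ[√382] with discriminant 4·382 = 1528.
523 ∤ 1528, so 523 is unramified.
Euler's criterion: 382^261 mod 523 = 522. Thus (382|523) = -1.
(382/523) = -1, so 523 is inert.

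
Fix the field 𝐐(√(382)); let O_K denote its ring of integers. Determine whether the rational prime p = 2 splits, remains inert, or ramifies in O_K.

ramifies in O_K

d = 382 ≡ 2 (mod 4), so O_K = ℤ[√382] and disc(K) = 4d = 1528.
2 divides disc(K) = 1528, so 2 ramifies.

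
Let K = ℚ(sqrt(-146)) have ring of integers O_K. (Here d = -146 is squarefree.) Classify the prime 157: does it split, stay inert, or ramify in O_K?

split

-146 mod 4 = 2, hence disc K = 4·(-146) = -584 and O_K = ℤ[√-146].
Since gcd(157, -584) = 1 the prime 157 does not ramify.
Compute (-146/157) via Euler: 11^((157-1)/2) mod 157 = 1, so (-146/157) = 1.
d is a quadratic residue mod p, hence 157 splits in O_K.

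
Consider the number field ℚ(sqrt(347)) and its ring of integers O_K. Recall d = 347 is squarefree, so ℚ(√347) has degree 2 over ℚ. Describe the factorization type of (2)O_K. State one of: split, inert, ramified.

ramified

347 mod 4 = 3, hence disc K = 4·347 = 1388 and O_K = ℤ[√347].
2 divides disc(K) = 1388, so 2 ramifies.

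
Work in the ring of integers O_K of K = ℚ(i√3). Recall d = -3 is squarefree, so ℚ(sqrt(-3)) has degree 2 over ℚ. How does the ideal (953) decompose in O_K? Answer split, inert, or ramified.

inert — (953) stays prime in O_K

d = -3 ≡ 1 (mod 4), so O_K = ℤ[(1+√-3)/2] and disc(K) = d = -3.
disc(K) = -3 is not divisible by 953; 953 is unramified.
(-3/953) = 950^476 mod 953 = 952, giving Legendre symbol -1.
d is a non-residue mod p, hence 953 remains inert in O_K.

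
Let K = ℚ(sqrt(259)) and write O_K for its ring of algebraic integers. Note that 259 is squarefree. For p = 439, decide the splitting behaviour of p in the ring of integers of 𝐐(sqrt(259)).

d = 259 ≡ 3 (mod 4), so O_K = ℤ[√259] and disc(K) = 4d = 1036.
Since gcd(439, 1036) = 1 the prime 439 does not ramify.
(259/439) = 259^219 mod 439 = 438, giving Legendre symbol -1.
Legendre symbol -1 ⇒ 439 is inert.

p is inert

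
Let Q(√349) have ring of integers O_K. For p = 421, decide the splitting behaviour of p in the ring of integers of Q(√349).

d = 349 ≡ 1 (mod 4), so O_K = ℤ[(1+√349)/2] and disc(K) = d = 349.
Since gcd(421, 349) = 1 the prime 421 does not ramify.
Euler's criterion: 349^210 mod 421 = 420. Thus (349|421) = -1.
(349/421) = -1, so 421 is inert.

421 remains inert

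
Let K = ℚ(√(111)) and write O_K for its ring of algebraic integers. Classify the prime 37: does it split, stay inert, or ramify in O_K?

Since 111 ≢ 1 mod 4, the ring of integers is ℤ[√111] with discriminant 4·111 = 444.
Ramification test: 37 | 444. The prime 37 ramifies in K.

ramified — (37) = 𝔭²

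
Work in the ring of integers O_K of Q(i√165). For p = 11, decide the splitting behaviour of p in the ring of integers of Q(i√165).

d = -165 ≡ 3 (mod 4), so O_K = ℤ[√-165] and disc(K) = 4d = -660.
Ramification test: 11 | -660. The prime 11 ramifies in K.

ramifies in O_K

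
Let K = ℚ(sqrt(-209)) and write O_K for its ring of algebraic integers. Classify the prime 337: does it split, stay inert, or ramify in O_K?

-209 mod 4 = 3, hence disc K = 4·(-209) = -836 and O_K = ℤ[√-209].
337 ∤ -836, so 337 is unramified.
Compute (-209/337) via Euler: 128^((337-1)/2) mod 337 = 1, so (-209/337) = 1.
Legendre symbol 1 ⇒ 337 is split.

p splits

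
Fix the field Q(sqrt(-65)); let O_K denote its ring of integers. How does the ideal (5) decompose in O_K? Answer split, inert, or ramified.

p ramifies

d = -65 ≡ 3 (mod 4), so O_K = ℤ[√-65] and disc(K) = 4d = -260.
disc(K) = -260 = 5·(-52), so p = 5 is ramified.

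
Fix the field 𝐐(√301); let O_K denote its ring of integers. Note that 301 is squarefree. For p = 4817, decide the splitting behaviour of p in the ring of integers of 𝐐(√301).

d = 301 ≡ 1 (mod 4), so O_K = ℤ[(1+√301)/2] and disc(K) = d = 301.
Since gcd(4817, 301) = 1 the prime 4817 does not ramify.
(301/4817) = 301^2408 mod 4817 = 1, giving Legendre symbol 1.
Legendre symbol 1 ⇒ 4817 is split.

split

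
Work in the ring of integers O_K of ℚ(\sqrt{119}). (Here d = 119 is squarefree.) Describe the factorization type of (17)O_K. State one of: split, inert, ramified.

ramifies in O_K

119 mod 4 = 3, hence disc K = 4·119 = 476 and O_K = ℤ[√119].
disc(K) = 476 = 17·28, so p = 17 is ramified.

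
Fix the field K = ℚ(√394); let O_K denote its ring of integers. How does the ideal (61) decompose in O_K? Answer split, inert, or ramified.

61 remains inert

d = 394 ≡ 2 (mod 4), so O_K = ℤ[√394] and disc(K) = 4d = 1576.
disc(K) = 1576 is not divisible by 61; 61 is unramified.
(394/61) = 28^30 mod 61 = 60, giving Legendre symbol -1.
d is a non-residue mod p, hence 61 remains inert in O_K.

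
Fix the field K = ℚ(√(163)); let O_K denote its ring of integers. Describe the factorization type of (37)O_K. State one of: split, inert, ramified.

163 mod 4 = 3, hence disc K = 4·163 = 652 and O_K = ℤ[√163].
disc(K) = 652 is not divisible by 37; 37 is unramified.
Compute (163/37) via Euler: 15^((37-1)/2) mod 37 = 36, so (163/37) = -1.
(163/37) = -1, so 37 is inert.

inert — (37) stays prime in O_K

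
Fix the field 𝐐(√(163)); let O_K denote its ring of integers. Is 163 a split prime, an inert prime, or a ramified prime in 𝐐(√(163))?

Since 163 ≢ 1 mod 4, the ring of integers is ℤ[√163] with discriminant 4·163 = 652.
163 divides disc(K) = 652, so 163 ramifies.

ramifies in O_K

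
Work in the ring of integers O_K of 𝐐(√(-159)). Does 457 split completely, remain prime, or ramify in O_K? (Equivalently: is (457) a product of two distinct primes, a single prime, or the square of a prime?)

p is inert

-159 mod 4 = 1, hence disc K = -159 and O_K = ℤ[(1+√-159)/2].
Since gcd(457, -159) = 1 the prime 457 does not ramify.
Legendre symbol by Euler's criterion: (-159/457) ≡ (-159)^228 ≡ 456 (mod 457), i.e. (-159/457) = -1.
(-159/457) = -1, so 457 is inert.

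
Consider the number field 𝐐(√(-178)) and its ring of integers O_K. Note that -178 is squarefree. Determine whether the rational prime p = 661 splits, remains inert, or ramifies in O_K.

Since -178 ≢ 1 mod 4, the ring of integers is ℤ[√-178] with discriminant 4·(-178) = -712.
disc(K) = -712 is not divisible by 661; 661 is unramified.
(-178/661) = 483^330 mod 661 = 1, giving Legendre symbol 1.
Legendre symbol 1 ⇒ 661 is split.

p splits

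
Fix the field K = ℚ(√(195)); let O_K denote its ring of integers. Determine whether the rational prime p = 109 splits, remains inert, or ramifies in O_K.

d = 195 ≡ 3 (mod 4), so O_K = ℤ[√195] and disc(K) = 4d = 780.
Since gcd(109, 780) = 1 the prime 109 does not ramify.
Compute (195/109) via Euler: 86^((109-1)/2) mod 109 = 108, so (195/109) = -1.
(195/109) = -1, so 109 is inert.

inert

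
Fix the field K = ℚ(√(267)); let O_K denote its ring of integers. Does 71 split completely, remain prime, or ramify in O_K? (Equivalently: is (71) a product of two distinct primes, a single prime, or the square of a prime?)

d = 267 ≡ 3 (mod 4), so O_K = ℤ[√267] and disc(K) = 4d = 1068.
disc(K) = 1068 is not divisible by 71; 71 is unramified.
Euler's criterion: 267^35 mod 71 = 1. Thus (267|71) = 1.
Legendre symbol 1 ⇒ 71 is split.

splits completely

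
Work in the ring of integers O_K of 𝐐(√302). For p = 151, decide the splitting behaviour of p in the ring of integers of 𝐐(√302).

151 is ramified

Since 302 ≢ 1 mod 4, the ring of integers is ℤ[√302] with discriminant 4·302 = 1208.
Ramification test: 151 | 1208. The prime 151 ramifies in K.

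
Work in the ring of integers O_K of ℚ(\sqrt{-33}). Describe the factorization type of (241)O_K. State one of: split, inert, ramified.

Since -33 ≢ 1 mod 4, the ring of integers is ℤ[√-33] with discriminant 4·(-33) = -132.
disc(K) = -132 is not divisible by 241; 241 is unramified.
Compute (-33/241) via Euler: 208^((241-1)/2) mod 241 = 240, so (-33/241) = -1.
d is a non-residue mod p, hence 241 remains inert in O_K.

inert — (241) stays prime in O_K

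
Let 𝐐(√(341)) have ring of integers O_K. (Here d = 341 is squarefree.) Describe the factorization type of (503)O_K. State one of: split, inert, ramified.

341 mod 4 = 1, hence disc K = 341 and O_K = ℤ[(1+√341)/2].
503 ∤ 341, so 503 is unramified.
Compute (341/503) via Euler: 341^((503-1)/2) mod 503 = 502, so (341/503) = -1.
(341/503) = -1, so 503 is inert.

inert — (503) stays prime in O_K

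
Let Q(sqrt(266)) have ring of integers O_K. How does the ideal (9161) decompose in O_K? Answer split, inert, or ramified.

split — (9161) = 𝔭₁𝔭₂ with 𝔭₁ ≠ 𝔭₂

266 mod 4 = 2, hence disc K = 4·266 = 1064 and O_K = ℤ[√266].
Since gcd(9161, 1064) = 1 the prime 9161 does not ramify.
Compute (266/9161) via Euler: 266^((9161-1)/2) mod 9161 = 1, so (266/9161) = 1.
d is a quadratic residue mod p, hence 9161 splits in O_K.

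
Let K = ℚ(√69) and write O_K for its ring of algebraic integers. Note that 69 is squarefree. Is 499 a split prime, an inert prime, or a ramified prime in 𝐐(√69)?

Since 69 ≡ 1 mod 4, the ring of integers is ℤ[(1+√69)/2] with discriminant 69.
Since gcd(499, 69) = 1 the prime 499 does not ramify.
Compute (69/499) via Euler: 69^((499-1)/2) mod 499 = 1, so (69/499) = 1.
(69/499) = 1, so 499 splits.

split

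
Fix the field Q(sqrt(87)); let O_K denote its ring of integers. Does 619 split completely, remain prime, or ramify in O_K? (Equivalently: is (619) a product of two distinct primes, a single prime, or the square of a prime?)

d = 87 ≡ 3 (mod 4), so O_K = ℤ[√87] and disc(K) = 4d = 348.
Since gcd(619, 348) = 1 the prime 619 does not ramify.
Legendre symbol by Euler's criterion: (87/619) ≡ 87^309 ≡ 1 (mod 619), i.e. (87/619) = 1.
Legendre symbol 1 ⇒ 619 is split.

split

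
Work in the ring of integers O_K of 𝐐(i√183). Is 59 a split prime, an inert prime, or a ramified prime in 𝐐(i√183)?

Since -183 ≡ 1 mod 4, the ring of integers is ℤ[(1+√-183)/2] with discriminant -183.
59 ∤ -183, so 59 is unramified.
Euler's criterion: (-183)^29 mod 59 = 1. Thus (-183|59) = 1.
d is a quadratic residue mod p, hence 59 splits in O_K.

59 splits in O_K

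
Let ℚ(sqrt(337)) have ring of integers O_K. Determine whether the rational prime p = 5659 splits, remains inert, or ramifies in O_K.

inert — (5659) stays prime in O_K

337 mod 4 = 1, hence disc K = 337 and O_K = ℤ[(1+√337)/2].
disc(K) = 337 is not divisible by 5659; 5659 is unramified.
Legendre symbol by Euler's criterion: (337/5659) ≡ 337^2829 ≡ 5658 (mod 5659), i.e. (337/5659) = -1.
Legendre symbol -1 ⇒ 5659 is inert.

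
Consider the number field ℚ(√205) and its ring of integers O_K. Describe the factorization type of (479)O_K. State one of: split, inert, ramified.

Since 205 ≡ 1 mod 4, the ring of integers is ℤ[(1+√205)/2] with discriminant 205.
disc(K) = 205 is not divisible by 479; 479 is unramified.
Compute (205/479) via Euler: 205^((479-1)/2) mod 479 = 478, so (205/479) = -1.
Legendre symbol -1 ⇒ 479 is inert.

479 remains inert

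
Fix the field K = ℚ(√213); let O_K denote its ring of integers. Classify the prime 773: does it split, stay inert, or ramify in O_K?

split

Since 213 ≡ 1 mod 4, the ring of integers is ℤ[(1+√213)/2] with discriminant 213.
disc(K) = 213 is not divisible by 773; 773 is unramified.
Compute (213/773) via Euler: 213^((773-1)/2) mod 773 = 1, so (213/773) = 1.
(213/773) = 1, so 773 splits.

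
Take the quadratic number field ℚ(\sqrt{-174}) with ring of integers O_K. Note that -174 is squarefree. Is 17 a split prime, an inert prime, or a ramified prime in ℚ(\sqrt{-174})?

Since -174 ≢ 1 mod 4, the ring of integers is ℤ[√-174] with discriminant 4·(-174) = -696.
17 ∤ -696, so 17 is unramified.
(-174/17) = 13^8 mod 17 = 1, giving Legendre symbol 1.
d is a quadratic residue mod p, hence 17 splits in O_K.

split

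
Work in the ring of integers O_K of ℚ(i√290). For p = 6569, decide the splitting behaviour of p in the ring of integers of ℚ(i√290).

inert — (6569) stays prime in O_K

Since -290 ≢ 1 mod 4, the ring of integers is ℤ[√-290] with discriminant 4·(-290) = -1160.
disc(K) = -1160 is not divisible by 6569; 6569 is unramified.
Compute (-290/6569) via Euler: 6279^((6569-1)/2) mod 6569 = 6568, so (-290/6569) = -1.
d is a non-residue mod p, hence 6569 remains inert in O_K.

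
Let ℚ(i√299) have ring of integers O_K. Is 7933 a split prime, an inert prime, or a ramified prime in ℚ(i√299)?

7933 remains inert

Since -299 ≡ 1 mod 4, the ring of integers is ℤ[(1+√-299)/2] with discriminant -299.
Since gcd(7933, -299) = 1 the prime 7933 does not ramify.
Euler's criterion: (-299)^3966 mod 7933 = 7932. Thus (-299|7933) = -1.
Legendre symbol -1 ⇒ 7933 is inert.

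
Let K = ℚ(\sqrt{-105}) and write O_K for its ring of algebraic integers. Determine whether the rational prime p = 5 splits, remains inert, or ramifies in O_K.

Since -105 ≢ 1 mod 4, the ring of integers is ℤ[√-105] with discriminant 4·(-105) = -420.
5 divides disc(K) = -420, so 5 ramifies.

p ramifies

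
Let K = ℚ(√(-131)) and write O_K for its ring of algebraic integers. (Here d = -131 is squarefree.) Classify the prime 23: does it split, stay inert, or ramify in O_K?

-131 mod 4 = 1, hence disc K = -131 and O_K = ℤ[(1+√-131)/2].
disc(K) = -131 is not divisible by 23; 23 is unramified.
Euler's criterion: (-131)^11 mod 23 = 22. Thus (-131|23) = -1.
d is a non-residue mod p, hence 23 remains inert in O_K.

p is inert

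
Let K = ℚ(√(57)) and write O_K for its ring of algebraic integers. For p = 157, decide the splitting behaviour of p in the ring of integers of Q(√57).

d = 57 ≡ 1 (mod 4), so O_K = ℤ[(1+√57)/2] and disc(K) = d = 57.
disc(K) = 57 is not divisible by 157; 157 is unramified.
Legendre symbol by Euler's criterion: (57/157) ≡ 57^78 ≡ 1 (mod 157), i.e. (57/157) = 1.
d is a quadratic residue mod p, hence 157 splits in O_K.

split — (157) = 𝔭₁𝔭₂ with 𝔭₁ ≠ 𝔭₂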